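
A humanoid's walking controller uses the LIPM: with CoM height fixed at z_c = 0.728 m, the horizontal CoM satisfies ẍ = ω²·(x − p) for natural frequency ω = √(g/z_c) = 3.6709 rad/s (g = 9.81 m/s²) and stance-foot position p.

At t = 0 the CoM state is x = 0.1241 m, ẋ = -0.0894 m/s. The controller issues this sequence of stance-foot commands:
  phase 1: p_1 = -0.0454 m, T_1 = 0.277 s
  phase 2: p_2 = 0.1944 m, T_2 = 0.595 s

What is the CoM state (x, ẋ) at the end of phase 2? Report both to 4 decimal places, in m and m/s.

phase 1: p=-0.0454, T=0.277, ωT=1.016839, cosh=1.563090, sinh=1.201353; start (x,ẋ)=(0.124100, -0.089400) → end (x,ẋ)=(0.190286, 0.607763)
phase 2: p=0.1944, T=0.595, ωT=2.184185, cosh=4.497990, sinh=4.385420; start (x,ẋ)=(0.190286, 0.607763) → end (x,ẋ)=(0.901957, 2.667488)

x = 0.9020, ẋ = 2.6675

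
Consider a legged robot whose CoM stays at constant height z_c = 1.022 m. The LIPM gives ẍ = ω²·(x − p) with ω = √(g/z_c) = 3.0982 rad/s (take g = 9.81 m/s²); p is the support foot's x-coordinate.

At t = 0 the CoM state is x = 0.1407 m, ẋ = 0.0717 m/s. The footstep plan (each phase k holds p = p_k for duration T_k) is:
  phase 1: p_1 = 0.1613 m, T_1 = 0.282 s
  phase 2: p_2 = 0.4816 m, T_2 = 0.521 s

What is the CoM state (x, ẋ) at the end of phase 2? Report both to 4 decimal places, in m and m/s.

x = -0.3413, ẋ = -2.3408

phase 1: p=0.1613, T=0.282, ωT=0.873692, cosh=1.406574, sinh=0.989167; start (x,ẋ)=(0.140700, 0.071700) → end (x,ẋ)=(0.155216, 0.037720)
phase 2: p=0.4816, T=0.521, ωT=1.614162, cosh=2.611367, sinh=2.412310; start (x,ẋ)=(0.155216, 0.037720) → end (x,ẋ)=(-0.341338, -2.340832)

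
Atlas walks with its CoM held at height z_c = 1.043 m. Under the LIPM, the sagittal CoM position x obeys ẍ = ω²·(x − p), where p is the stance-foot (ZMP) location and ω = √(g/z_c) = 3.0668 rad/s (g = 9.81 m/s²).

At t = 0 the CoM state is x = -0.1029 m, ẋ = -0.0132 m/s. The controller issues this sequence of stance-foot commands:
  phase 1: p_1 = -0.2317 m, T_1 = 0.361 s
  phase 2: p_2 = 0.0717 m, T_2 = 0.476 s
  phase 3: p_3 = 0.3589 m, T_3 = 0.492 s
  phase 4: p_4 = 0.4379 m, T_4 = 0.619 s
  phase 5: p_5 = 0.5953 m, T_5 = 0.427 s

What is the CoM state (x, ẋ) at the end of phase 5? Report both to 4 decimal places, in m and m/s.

phase 1: p=-0.2317, T=0.361, ωT=1.107115, cosh=1.678064, sinh=1.347553; start (x,ẋ)=(-0.102900, -0.013200) → end (x,ẋ)=(-0.021365, 0.510138)
phase 2: p=0.0717, T=0.476, ωT=1.459797, cosh=2.268684, sinh=2.036401; start (x,ẋ)=(-0.021365, 0.510138) → end (x,ẋ)=(0.199303, 0.576126)
phase 3: p=0.3589, T=0.492, ωT=1.508866, cosh=2.371380, sinh=2.150219; start (x,ẋ)=(0.199303, 0.576126) → end (x,ẋ)=(0.384373, 0.313785)
phase 4: p=0.4379, T=0.619, ωT=1.898349, cosh=3.412341, sinh=3.262525; start (x,ẋ)=(0.384373, 0.313785) → end (x,ẋ)=(0.589059, 0.535179)
phase 5: p=0.5953, T=0.427, ωT=1.309524, cosh=1.987179, sinh=1.717230; start (x,ẋ)=(0.589059, 0.535179) → end (x,ẋ)=(0.882568, 1.030631)

x = 0.8826, ẋ = 1.0306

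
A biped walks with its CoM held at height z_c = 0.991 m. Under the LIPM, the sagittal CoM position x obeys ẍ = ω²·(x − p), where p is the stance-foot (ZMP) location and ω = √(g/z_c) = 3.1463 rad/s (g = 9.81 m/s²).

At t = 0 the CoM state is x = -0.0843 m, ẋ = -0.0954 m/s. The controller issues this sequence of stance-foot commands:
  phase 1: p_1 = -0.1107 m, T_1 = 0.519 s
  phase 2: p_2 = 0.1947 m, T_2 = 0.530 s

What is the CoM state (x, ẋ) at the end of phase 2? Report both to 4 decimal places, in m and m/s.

x = -0.6954, ẋ = -2.6259

phase 1: p=-0.1107, T=0.519, ωT=1.632930, cosh=2.657103, sinh=2.461747; start (x,ẋ)=(-0.084300, -0.095400) → end (x,ẋ)=(-0.115196, -0.049009)
phase 2: p=0.1947, T=0.530, ωT=1.667539, cosh=2.743911, sinh=2.555200; start (x,ẋ)=(-0.115196, -0.049009) → end (x,ẋ)=(-0.695429, -2.625862)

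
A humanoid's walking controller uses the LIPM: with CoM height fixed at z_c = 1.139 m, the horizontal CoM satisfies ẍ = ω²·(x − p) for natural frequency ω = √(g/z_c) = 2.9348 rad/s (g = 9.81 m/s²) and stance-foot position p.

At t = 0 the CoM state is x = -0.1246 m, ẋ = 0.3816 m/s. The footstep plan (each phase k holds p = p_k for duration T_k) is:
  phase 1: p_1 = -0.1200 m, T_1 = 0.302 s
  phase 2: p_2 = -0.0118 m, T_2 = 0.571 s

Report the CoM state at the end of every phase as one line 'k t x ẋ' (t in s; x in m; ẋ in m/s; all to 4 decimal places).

1 0.3020 0.0044 0.5280
2 0.8730 0.4968 1.5824

phase 1: p=-0.1200, T=0.302, ωT=0.886310, cosh=1.419167, sinh=1.006993; start (x,ẋ)=(-0.124600, 0.381600) → end (x,ẋ)=(0.004407, 0.527960)
phase 2: p=-0.0118, T=0.571, ωT=1.675771, cosh=2.765038, sinh=2.577874; start (x,ẋ)=(0.004407, 0.527960) → end (x,ẋ)=(0.496763, 1.582443)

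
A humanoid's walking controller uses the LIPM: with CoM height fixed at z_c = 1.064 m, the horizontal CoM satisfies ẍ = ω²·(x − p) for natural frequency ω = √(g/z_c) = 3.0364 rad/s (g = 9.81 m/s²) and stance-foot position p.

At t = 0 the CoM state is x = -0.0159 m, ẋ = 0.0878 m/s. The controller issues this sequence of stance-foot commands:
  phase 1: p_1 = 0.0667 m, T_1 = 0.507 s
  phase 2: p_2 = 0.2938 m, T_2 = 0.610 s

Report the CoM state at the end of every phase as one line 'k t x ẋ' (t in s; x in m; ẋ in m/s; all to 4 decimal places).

1 0.5070 -0.0704 -0.3437
2 1.1170 -1.2473 -4.5597

phase 1: p=0.0667, T=0.507, ωT=1.539455, cosh=2.438273, sinh=2.223775; start (x,ẋ)=(-0.015900, 0.087800) → end (x,ẋ)=(-0.070399, -0.343657)
phase 2: p=0.2938, T=0.610, ωT=1.852204, cosh=3.265372, sinh=3.108481; start (x,ẋ)=(-0.070399, -0.343657) → end (x,ẋ)=(-1.247260, -4.559694)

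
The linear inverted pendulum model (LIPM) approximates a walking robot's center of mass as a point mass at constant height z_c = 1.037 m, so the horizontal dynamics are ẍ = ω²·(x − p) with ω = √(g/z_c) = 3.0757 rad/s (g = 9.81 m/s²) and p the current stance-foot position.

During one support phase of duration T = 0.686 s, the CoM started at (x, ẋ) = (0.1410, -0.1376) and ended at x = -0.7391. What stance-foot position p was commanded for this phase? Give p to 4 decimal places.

ωT = 3.0757·0.686 = 2.109930; cosh(ωT) = 4.184456, sinh(ωT) = 4.063210
x(T) = p + (x₀−p)·cosh(ωT) + (ẋ₀/ω)·sinh(ωT) ⇒ p·(1 − cosh) = x(T) − x₀·cosh − (ẋ₀/ω)·sinh
numerator   = -0.7391 − (0.1410)·4.184456 − (-0.1376/3.0757)·4.063210 = -1.147329
denominator = 1 − 4.184456 = -3.184456
p = -1.147329 / -3.184456 = 0.3603

p = 0.3603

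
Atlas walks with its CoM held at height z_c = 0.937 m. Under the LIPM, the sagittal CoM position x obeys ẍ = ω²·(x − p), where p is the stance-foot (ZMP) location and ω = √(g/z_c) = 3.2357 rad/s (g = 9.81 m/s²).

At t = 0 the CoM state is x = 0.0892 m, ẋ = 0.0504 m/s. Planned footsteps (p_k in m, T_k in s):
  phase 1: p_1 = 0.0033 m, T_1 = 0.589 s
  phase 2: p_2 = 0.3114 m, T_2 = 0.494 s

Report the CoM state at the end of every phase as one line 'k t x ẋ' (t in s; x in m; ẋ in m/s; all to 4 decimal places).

phase 1: p=0.0033, T=0.589, ωT=1.905827, cosh=3.436834, sinh=3.288135; start (x,ẋ)=(0.089200, 0.050400) → end (x,ẋ)=(0.349741, 1.087142)
phase 2: p=0.3114, T=0.494, ωT=1.598436, cosh=2.573752, sinh=2.371539; start (x,ẋ)=(0.349741, 1.087142) → end (x,ẋ)=(1.206878, 3.092246)

1 0.5890 0.3497 1.0871
2 1.0830 1.2069 3.0922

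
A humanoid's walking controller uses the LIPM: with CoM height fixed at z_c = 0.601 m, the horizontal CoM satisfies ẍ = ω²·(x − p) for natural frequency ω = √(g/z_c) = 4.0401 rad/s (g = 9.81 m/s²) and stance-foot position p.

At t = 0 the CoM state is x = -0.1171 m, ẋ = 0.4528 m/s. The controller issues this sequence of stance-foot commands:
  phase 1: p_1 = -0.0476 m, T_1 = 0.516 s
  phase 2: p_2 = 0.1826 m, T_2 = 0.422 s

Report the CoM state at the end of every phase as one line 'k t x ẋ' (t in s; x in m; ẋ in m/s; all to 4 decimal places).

1 0.5160 0.1123 0.7373
2 0.9380 0.4682 1.3397

phase 1: p=-0.0476, T=0.516, ωT=2.084692, cosh=4.083228, sinh=3.958883; start (x,ẋ)=(-0.117100, 0.452800) → end (x,ẋ)=(0.112313, 0.737283)
phase 2: p=0.1826, T=0.422, ωT=1.704922, cosh=2.841372, sinh=2.659586; start (x,ẋ)=(0.112313, 0.737283) → end (x,ẋ)=(0.468240, 1.339664)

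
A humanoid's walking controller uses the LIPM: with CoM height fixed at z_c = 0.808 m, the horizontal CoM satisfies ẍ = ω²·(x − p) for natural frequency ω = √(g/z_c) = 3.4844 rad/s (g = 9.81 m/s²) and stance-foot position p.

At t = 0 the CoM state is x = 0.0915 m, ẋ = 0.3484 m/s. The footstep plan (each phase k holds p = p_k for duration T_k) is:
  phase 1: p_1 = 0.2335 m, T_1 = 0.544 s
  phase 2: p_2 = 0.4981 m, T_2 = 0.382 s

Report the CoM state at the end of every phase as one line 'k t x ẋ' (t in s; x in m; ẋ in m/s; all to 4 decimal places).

1 0.5440 0.0755 -0.4238
2 0.9260 -0.5716 -3.4502

phase 1: p=0.2335, T=0.544, ωT=1.895514, cosh=3.403104, sinh=3.252862; start (x,ẋ)=(0.091500, 0.348400) → end (x,ẋ)=(0.075508, -0.423826)
phase 2: p=0.4981, T=0.382, ωT=1.331041, cosh=2.024591, sinh=1.760389; start (x,ẋ)=(0.075508, -0.423826) → end (x,ẋ)=(-0.571601, -3.450210)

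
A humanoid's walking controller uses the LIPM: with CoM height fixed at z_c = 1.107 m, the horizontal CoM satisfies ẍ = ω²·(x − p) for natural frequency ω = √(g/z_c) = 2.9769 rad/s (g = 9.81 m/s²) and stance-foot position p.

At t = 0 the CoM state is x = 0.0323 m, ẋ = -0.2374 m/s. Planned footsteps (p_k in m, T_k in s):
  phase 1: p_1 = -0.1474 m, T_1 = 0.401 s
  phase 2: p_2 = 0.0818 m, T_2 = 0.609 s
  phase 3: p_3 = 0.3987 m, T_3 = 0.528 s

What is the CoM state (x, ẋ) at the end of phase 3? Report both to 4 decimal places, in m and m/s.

x = 1.0844, ẋ = 2.2522

phase 1: p=-0.1474, T=0.401, ωT=1.193737, cosh=1.801237, sinh=1.498151; start (x,ẋ)=(0.032300, -0.237400) → end (x,ẋ)=(0.056809, 0.373820)
phase 2: p=0.0818, T=0.609, ωT=1.812932, cosh=3.145783, sinh=2.982608; start (x,ẋ)=(0.056809, 0.373820) → end (x,ẋ)=(0.377720, 0.954062)
phase 3: p=0.3987, T=0.528, ωT=1.571803, cosh=2.511497, sinh=2.303826; start (x,ẋ)=(0.377720, 0.954062) → end (x,ẋ)=(1.084358, 2.252236)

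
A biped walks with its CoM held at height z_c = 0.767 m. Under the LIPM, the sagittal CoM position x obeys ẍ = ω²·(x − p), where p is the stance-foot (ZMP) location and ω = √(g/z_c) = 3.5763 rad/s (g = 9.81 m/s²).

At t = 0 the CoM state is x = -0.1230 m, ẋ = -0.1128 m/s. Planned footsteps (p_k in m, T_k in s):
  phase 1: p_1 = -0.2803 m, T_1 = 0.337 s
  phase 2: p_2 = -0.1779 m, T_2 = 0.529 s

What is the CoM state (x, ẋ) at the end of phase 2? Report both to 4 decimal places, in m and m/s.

x = 0.8708, ẋ = 3.7753

phase 1: p=-0.2803, T=0.337, ωT=1.205213, cosh=1.818549, sinh=1.518921; start (x,ẋ)=(-0.123000, -0.112800) → end (x,ẋ)=(-0.042150, 0.649340)
phase 2: p=-0.1779, T=0.529, ωT=1.891863, cosh=3.391250, sinh=3.240460; start (x,ẋ)=(-0.042150, 0.649340) → end (x,ẋ)=(0.870823, 3.775255)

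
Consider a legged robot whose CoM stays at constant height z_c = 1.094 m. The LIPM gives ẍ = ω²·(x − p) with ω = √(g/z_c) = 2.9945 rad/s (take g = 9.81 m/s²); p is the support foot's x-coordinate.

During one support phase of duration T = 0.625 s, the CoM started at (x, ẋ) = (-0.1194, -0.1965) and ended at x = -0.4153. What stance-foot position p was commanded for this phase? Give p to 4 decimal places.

p = -0.0817

ωT = 2.9945·0.625 = 1.871563; cosh(ωT) = 3.326163, sinh(ωT) = 3.172280
x(T) = p + (x₀−p)·cosh(ωT) + (ẋ₀/ω)·sinh(ωT) ⇒ p·(1 − cosh) = x(T) − x₀·cosh − (ẋ₀/ω)·sinh
numerator   = -0.4153 − (-0.1194)·3.326163 − (-0.1965/2.9945)·3.172280 = 0.190010
denominator = 1 − 3.326163 = -2.326163
p = 0.190010 / -2.326163 = -0.0817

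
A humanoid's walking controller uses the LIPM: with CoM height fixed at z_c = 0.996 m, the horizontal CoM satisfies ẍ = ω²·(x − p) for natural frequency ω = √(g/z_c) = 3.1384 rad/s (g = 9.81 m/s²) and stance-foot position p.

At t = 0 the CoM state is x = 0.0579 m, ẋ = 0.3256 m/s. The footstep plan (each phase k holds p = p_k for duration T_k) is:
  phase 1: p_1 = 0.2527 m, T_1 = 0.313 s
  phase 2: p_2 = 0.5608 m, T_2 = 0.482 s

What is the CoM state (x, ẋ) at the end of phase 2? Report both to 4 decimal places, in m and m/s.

x = -0.7366, ẋ = -3.7813

phase 1: p=0.2527, T=0.313, ωT=0.982319, cosh=1.522542, sinh=1.148101; start (x,ẋ)=(0.057900, 0.325600) → end (x,ẋ)=(0.075221, -0.206163)
phase 2: p=0.5608, T=0.482, ωT=1.512709, cosh=2.379661, sinh=2.159349; start (x,ẋ)=(0.075221, -0.206163) → end (x,ẋ)=(-0.736562, -3.781320)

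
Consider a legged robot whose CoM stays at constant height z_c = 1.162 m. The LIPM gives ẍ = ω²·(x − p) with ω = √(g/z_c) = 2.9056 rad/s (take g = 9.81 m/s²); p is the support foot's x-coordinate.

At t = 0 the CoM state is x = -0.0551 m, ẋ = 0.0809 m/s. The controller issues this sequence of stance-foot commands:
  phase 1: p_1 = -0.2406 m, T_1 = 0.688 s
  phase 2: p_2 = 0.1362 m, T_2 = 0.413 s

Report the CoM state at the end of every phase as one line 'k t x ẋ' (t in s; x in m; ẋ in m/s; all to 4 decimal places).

phase 1: p=-0.2406, T=0.688, ωT=1.999053, cosh=3.758762, sinh=3.623298; start (x,ẋ)=(-0.055100, 0.080900) → end (x,ẋ)=(0.557533, 2.257001)
phase 2: p=0.1362, T=0.413, ωT=1.200013, cosh=1.810675, sinh=1.509485; start (x,ẋ)=(0.557533, 2.257001) → end (x,ẋ)=(2.071629, 5.934645)

1 0.6880 0.5575 2.2570
2 1.1010 2.0716 5.9346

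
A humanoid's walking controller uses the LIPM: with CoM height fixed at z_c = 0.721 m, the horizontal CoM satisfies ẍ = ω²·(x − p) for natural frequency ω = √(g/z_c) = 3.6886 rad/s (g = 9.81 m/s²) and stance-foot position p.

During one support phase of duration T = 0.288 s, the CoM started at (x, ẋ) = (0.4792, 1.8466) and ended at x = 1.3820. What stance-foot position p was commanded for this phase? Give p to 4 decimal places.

p = 0.0511

ωT = 3.6886·0.288 = 1.062317; cosh(ωT) = 1.619360, sinh(ωT) = 1.273706
x(T) = p + (x₀−p)·cosh(ωT) + (ẋ₀/ω)·sinh(ωT) ⇒ p·(1 − cosh) = x(T) − x₀·cosh − (ẋ₀/ω)·sinh
numerator   = 1.3820 − (0.4792)·1.619360 − (1.8466/3.6886)·1.273706 = -0.031644
denominator = 1 − 1.619360 = -0.619360
p = -0.031644 / -0.619360 = 0.0511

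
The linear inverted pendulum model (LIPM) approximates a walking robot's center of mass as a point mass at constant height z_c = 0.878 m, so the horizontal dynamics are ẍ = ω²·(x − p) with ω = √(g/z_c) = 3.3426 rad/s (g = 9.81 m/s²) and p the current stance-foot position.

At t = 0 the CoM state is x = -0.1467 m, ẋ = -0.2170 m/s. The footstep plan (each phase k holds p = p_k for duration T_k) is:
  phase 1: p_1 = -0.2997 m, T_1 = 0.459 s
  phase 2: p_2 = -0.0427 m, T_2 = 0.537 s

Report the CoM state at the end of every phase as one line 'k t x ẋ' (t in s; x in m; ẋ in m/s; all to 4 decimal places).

phase 1: p=-0.2997, T=0.459, ωT=1.534253, cosh=2.426739, sinh=2.211122; start (x,ẋ)=(-0.146700, -0.217000) → end (x,ẋ)=(-0.071954, 0.604205)
phase 2: p=-0.0427, T=0.537, ωT=1.794976, cosh=3.092731, sinh=2.926600; start (x,ẋ)=(-0.071954, 0.604205) → end (x,ẋ)=(0.395835, 1.582469)

1 0.4590 -0.0720 0.6042
2 0.9960 0.3958 1.5825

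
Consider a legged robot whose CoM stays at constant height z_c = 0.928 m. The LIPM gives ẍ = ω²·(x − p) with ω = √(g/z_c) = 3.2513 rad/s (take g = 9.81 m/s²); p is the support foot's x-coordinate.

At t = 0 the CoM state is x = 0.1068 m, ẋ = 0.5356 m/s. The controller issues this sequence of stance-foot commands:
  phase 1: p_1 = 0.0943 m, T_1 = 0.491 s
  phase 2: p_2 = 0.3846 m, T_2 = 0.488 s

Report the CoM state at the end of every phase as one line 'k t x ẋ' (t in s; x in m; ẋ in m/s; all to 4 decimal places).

1 0.4910 0.5162 1.4721
2 0.9790 1.7798 4.7497

phase 1: p=0.0943, T=0.491, ωT=1.596388, cosh=2.568901, sinh=2.366274; start (x,ẋ)=(0.106800, 0.535600) → end (x,ẋ)=(0.516217, 1.472072)
phase 2: p=0.3846, T=0.488, ωT=1.586634, cosh=2.545943, sinh=2.341330; start (x,ẋ)=(0.516217, 1.472072) → end (x,ẋ)=(1.779760, 4.749731)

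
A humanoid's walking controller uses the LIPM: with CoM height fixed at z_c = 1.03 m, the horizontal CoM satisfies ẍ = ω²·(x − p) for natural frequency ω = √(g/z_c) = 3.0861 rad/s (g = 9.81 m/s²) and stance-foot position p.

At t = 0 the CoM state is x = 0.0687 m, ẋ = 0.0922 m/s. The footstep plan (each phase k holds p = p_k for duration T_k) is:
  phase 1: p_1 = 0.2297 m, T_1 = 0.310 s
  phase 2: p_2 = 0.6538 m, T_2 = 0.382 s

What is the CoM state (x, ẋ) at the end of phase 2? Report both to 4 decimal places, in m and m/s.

phase 1: p=0.2297, T=0.310, ωT=0.956691, cosh=1.493615, sinh=1.109453; start (x,ẋ)=(0.068700, 0.092200) → end (x,ẋ)=(0.022374, -0.413534)
phase 2: p=0.6538, T=0.382, ωT=1.178890, cosh=1.779192, sinh=1.471572; start (x,ẋ)=(0.022374, -0.413534) → end (x,ẋ)=(-0.666818, -3.603327)

x = -0.6668, ẋ = -3.6033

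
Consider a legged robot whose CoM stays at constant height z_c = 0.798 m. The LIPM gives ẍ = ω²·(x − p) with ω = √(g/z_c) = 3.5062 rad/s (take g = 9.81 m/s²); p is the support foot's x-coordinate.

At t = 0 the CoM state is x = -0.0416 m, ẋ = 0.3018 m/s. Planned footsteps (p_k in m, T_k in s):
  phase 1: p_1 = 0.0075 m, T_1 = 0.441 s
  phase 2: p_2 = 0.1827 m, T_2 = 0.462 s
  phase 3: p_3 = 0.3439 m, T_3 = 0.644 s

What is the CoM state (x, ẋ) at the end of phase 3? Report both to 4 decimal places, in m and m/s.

x = -0.4772, ẋ = -2.8050

phase 1: p=0.0075, T=0.441, ωT=1.546234, cosh=2.453405, sinh=2.240356; start (x,ẋ)=(-0.041600, 0.301800) → end (x,ẋ)=(0.079879, 0.354750)
phase 2: p=0.1827, T=0.462, ωT=1.619864, cosh=2.625165, sinh=2.427240; start (x,ẋ)=(0.079879, 0.354750) → end (x,ẋ)=(0.158361, 0.056231)
phase 3: p=0.3439, T=0.644, ωT=2.257993, cosh=4.834217, sinh=4.729657; start (x,ẋ)=(0.158361, 0.056231) → end (x,ẋ)=(-0.477183, -2.804982)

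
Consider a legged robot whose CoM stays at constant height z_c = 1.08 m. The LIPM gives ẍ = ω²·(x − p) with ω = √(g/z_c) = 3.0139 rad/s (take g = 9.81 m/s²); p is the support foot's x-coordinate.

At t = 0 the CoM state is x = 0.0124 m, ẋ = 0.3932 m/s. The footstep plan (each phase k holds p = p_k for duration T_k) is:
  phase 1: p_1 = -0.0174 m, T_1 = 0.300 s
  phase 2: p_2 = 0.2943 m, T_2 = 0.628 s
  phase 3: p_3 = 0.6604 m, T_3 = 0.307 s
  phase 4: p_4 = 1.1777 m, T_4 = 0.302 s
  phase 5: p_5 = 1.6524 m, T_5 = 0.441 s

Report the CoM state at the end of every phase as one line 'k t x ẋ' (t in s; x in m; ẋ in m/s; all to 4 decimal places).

phase 1: p=-0.0174, T=0.300, ωT=0.904170, cosh=1.437379, sinh=1.032502; start (x,ẋ)=(0.012400, 0.393200) → end (x,ẋ)=(0.160136, 0.657911)
phase 2: p=0.2943, T=0.628, ωT=1.892729, cosh=3.394060, sinh=3.243399; start (x,ẋ)=(0.160136, 0.657911) → end (x,ẋ)=(0.546949, 0.921501)
phase 3: p=0.6604, T=0.307, ωT=0.925267, cosh=1.459484, sinh=1.063059; start (x,ẋ)=(0.546949, 0.921501) → end (x,ẋ)=(0.819851, 0.981426)
phase 4: p=1.1777, T=0.302, ωT=0.910198, cosh=1.443629, sinh=1.041185; start (x,ẋ)=(0.819851, 0.981426) → end (x,ẋ)=(1.000143, 0.293876)
phase 5: p=1.6524, T=0.441, ωT=1.329130, cosh=2.021231, sinh=1.756524; start (x,ẋ)=(1.000143, 0.293876) → end (x,ẋ)=(0.505312, -2.859046)

1 0.3000 0.1601 0.6579
2 0.9280 0.5469 0.9215
3 1.2350 0.8199 0.9814
4 1.5370 1.0001 0.2939
5 1.9780 0.5053 -2.8590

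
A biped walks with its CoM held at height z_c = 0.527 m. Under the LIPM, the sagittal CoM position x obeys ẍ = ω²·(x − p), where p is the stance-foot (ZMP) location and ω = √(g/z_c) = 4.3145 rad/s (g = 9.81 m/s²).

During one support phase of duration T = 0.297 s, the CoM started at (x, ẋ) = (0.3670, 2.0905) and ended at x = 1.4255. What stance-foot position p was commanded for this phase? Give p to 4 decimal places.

p = 0.0975

ωT = 4.3145·0.297 = 1.281406; cosh(ωT) = 1.939674, sinh(ωT) = 1.662028
x(T) = p + (x₀−p)·cosh(ωT) + (ẋ₀/ω)·sinh(ωT) ⇒ p·(1 − cosh) = x(T) − x₀·cosh − (ẋ₀/ω)·sinh
numerator   = 1.4255 − (0.3670)·1.939674 − (2.0905/4.3145)·1.662028 = -0.091661
denominator = 1 − 1.939674 = -0.939674
p = -0.091661 / -0.939674 = 0.0975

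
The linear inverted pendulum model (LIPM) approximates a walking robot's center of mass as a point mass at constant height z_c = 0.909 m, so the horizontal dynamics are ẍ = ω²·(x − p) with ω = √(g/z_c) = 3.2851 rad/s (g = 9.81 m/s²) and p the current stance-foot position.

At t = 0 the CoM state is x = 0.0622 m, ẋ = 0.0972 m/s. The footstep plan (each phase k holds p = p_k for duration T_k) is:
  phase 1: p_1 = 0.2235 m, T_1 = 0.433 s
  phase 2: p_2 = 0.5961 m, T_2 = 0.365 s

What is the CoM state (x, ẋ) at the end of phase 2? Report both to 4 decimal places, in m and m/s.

x = -0.9909, ẋ = -4.7989

phase 1: p=0.2235, T=0.433, ωT=1.422448, cosh=2.194192, sinh=1.953069; start (x,ẋ)=(0.062200, 0.097200) → end (x,ẋ)=(-0.072636, -0.821630)
phase 2: p=0.5961, T=0.365, ωT=1.199062, cosh=1.809240, sinh=1.507763; start (x,ẋ)=(-0.072636, -0.821630) → end (x,ẋ)=(-0.990906, -4.798874)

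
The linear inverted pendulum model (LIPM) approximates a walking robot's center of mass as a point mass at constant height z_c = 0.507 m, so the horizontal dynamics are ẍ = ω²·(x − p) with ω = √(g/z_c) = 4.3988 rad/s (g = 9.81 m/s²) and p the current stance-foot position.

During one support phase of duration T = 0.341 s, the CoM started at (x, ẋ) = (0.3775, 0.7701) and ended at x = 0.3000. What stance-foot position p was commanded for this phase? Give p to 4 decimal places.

p = 0.7104

ωT = 4.3988·0.341 = 1.499991; cosh(ωT) = 2.352390, sinh(ωT) = 2.129258
x(T) = p + (x₀−p)·cosh(ωT) + (ẋ₀/ω)·sinh(ωT) ⇒ p·(1 − cosh) = x(T) − x₀·cosh − (ẋ₀/ω)·sinh
numerator   = 0.3000 − (0.3775)·2.352390 − (0.7701/4.3988)·2.129258 = -0.960797
denominator = 1 − 2.352390 = -1.352390
p = -0.960797 / -1.352390 = 0.7104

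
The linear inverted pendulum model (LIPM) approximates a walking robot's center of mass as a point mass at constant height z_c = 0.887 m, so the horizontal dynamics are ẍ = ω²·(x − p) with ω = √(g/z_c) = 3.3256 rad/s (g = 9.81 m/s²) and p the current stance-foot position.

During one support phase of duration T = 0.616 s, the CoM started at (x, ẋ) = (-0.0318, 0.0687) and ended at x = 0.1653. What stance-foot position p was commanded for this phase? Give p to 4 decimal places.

ωT = 3.3256·0.616 = 2.048570; cosh(ωT) = 3.942859, sinh(ωT) = 3.813939
x(T) = p + (x₀−p)·cosh(ωT) + (ẋ₀/ω)·sinh(ωT) ⇒ p·(1 − cosh) = x(T) − x₀·cosh − (ẋ₀/ω)·sinh
numerator   = 0.1653 − (-0.0318)·3.942859 − (0.0687/3.3256)·3.813939 = 0.211895
denominator = 1 − 3.942859 = -2.942859
p = 0.211895 / -2.942859 = -0.0720

p = -0.0720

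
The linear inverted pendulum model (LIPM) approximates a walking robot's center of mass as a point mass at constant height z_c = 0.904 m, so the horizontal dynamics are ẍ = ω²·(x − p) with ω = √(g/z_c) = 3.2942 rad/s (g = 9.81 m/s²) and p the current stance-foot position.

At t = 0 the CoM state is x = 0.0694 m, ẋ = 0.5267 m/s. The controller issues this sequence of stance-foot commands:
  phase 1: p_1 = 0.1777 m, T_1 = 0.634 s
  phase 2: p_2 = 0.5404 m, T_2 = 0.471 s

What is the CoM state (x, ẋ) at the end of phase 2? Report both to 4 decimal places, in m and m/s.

x = 0.6253, ẋ = 0.5561

phase 1: p=0.1777, T=0.634, ωT=2.088523, cosh=4.098425, sinh=3.974555; start (x,ẋ)=(0.069400, 0.526700) → end (x,ẋ)=(0.369321, 0.740671)
phase 2: p=0.5404, T=0.471, ωT=1.551568, cosh=2.465390, sinh=2.253475; start (x,ẋ)=(0.369321, 0.740671) → end (x,ẋ)=(0.625296, 0.556052)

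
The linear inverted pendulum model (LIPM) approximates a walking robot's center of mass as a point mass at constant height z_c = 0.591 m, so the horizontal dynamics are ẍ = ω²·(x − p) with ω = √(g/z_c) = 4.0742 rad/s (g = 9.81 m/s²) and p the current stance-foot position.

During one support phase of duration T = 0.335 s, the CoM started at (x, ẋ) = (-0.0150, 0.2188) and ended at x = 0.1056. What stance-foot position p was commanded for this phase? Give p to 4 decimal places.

ωT = 4.0742·0.335 = 1.364857; cosh(ωT) = 2.085290, sinh(ωT) = 1.829873
x(T) = p + (x₀−p)·cosh(ωT) + (ẋ₀/ω)·sinh(ωT) ⇒ p·(1 − cosh) = x(T) − x₀·cosh − (ẋ₀/ω)·sinh
numerator   = 0.1056 − (-0.0150)·2.085290 − (0.2188/4.0742)·1.829873 = 0.038608
denominator = 1 − 2.085290 = -1.085290
p = 0.038608 / -1.085290 = -0.0356

p = -0.0356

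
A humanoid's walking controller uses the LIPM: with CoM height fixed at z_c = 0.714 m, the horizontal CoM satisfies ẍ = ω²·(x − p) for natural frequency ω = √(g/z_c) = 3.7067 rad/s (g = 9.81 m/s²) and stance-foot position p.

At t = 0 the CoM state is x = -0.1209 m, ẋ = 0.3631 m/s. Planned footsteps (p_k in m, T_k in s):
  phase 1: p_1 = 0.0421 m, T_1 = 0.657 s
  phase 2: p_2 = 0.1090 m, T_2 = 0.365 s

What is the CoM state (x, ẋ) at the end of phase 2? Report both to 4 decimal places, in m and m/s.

phase 1: p=0.0421, T=0.657, ωT=2.435302, cosh=5.753418, sinh=5.665847; start (x,ẋ)=(-0.120900, 0.363100) → end (x,ẋ)=(-0.340694, -1.334194)
phase 2: p=0.1090, T=0.365, ωT=1.352945, cosh=2.063641, sinh=1.805163; start (x,ẋ)=(-0.340694, -1.334194) → end (x,ẋ)=(-1.468759, -5.762286)

x = -1.4688, ẋ = -5.7623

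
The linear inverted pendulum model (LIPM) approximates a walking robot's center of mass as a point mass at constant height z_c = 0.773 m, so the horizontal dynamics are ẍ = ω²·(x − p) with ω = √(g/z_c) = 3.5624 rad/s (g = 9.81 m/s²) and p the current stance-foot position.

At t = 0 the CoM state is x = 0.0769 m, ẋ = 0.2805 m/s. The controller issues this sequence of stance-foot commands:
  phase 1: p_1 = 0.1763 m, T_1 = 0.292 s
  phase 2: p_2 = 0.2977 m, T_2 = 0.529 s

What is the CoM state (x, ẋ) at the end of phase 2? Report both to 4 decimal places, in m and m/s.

phase 1: p=0.1763, T=0.292, ωT=1.040221, cosh=1.591609, sinh=1.238233; start (x,ẋ)=(0.076900, 0.280500) → end (x,ẋ)=(0.115591, 0.007985)
phase 2: p=0.2977, T=0.529, ωT=1.884510, cosh=3.367514, sinh=3.215611; start (x,ẋ)=(0.115591, 0.007985) → end (x,ẋ)=(-0.308346, -2.059219)

x = -0.3083, ẋ = -2.0592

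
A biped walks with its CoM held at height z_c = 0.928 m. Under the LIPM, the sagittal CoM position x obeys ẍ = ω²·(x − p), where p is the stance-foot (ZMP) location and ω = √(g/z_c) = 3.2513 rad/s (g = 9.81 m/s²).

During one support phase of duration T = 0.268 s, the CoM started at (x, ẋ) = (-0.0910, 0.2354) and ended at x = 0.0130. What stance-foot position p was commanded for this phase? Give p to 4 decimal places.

ωT = 3.2513·0.268 = 0.871348; cosh(ωT) = 1.404259, sinh(ωT) = 0.985872
x(T) = p + (x₀−p)·cosh(ωT) + (ẋ₀/ω)·sinh(ωT) ⇒ p·(1 − cosh) = x(T) − x₀·cosh − (ẋ₀/ω)·sinh
numerator   = 0.0130 − (-0.0910)·1.404259 − (0.2354/3.2513)·0.985872 = 0.069409
denominator = 1 − 1.404259 = -0.404259
p = 0.069409 / -0.404259 = -0.1717

p = -0.1717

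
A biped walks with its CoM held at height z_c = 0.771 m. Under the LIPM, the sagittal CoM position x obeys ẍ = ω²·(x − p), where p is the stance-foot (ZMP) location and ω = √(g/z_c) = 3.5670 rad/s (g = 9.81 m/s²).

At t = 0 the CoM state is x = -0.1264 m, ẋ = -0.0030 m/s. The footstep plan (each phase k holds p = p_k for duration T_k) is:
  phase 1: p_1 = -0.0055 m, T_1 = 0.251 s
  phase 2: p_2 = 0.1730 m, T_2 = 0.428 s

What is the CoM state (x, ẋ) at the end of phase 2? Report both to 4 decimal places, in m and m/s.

x = -0.9484, ẋ = -3.8238

phase 1: p=-0.0055, T=0.251, ωT=0.895317, cosh=1.428295, sinh=1.019817; start (x,ẋ)=(-0.126400, -0.003000) → end (x,ẋ)=(-0.179039, -0.444081)
phase 2: p=0.1730, T=0.428, ωT=1.526676, cosh=2.410054, sinh=2.192797; start (x,ẋ)=(-0.179039, -0.444081) → end (x,ẋ)=(-0.948429, -3.823803)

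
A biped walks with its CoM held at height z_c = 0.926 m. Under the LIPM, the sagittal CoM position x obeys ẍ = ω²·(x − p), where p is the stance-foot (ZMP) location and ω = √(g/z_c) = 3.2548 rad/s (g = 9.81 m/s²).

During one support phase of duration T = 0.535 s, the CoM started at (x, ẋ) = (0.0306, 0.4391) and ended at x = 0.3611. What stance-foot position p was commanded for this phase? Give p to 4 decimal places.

ωT = 3.2548·0.535 = 1.741318; cosh(ωT) = 2.940073, sinh(ωT) = 2.764784
x(T) = p + (x₀−p)·cosh(ωT) + (ẋ₀/ω)·sinh(ωT) ⇒ p·(1 − cosh) = x(T) − x₀·cosh − (ẋ₀/ω)·sinh
numerator   = 0.3611 − (0.0306)·2.940073 − (0.4391/3.2548)·2.764784 = -0.101859
denominator = 1 − 2.940073 = -1.940073
p = -0.101859 / -1.940073 = 0.0525

p = 0.0525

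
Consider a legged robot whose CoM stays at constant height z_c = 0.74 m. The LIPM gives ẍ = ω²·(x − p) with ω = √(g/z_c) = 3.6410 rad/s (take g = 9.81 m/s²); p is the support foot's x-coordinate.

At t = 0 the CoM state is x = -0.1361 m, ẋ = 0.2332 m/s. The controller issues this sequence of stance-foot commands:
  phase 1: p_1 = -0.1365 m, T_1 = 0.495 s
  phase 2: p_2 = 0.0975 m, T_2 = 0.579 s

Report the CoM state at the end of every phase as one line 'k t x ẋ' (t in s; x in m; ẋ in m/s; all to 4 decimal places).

1 0.4950 0.0536 0.7305
2 1.0740 0.7281 2.4040

phase 1: p=-0.1365, T=0.495, ωT=1.802295, cosh=3.114234, sinh=2.949314; start (x,ẋ)=(-0.136100, 0.233200) → end (x,ẋ)=(0.053644, 0.730535)
phase 2: p=0.0975, T=0.579, ωT=2.108139, cosh=4.177185, sinh=4.055721; start (x,ẋ)=(0.053644, 0.730535) → end (x,ẋ)=(0.728052, 2.403967)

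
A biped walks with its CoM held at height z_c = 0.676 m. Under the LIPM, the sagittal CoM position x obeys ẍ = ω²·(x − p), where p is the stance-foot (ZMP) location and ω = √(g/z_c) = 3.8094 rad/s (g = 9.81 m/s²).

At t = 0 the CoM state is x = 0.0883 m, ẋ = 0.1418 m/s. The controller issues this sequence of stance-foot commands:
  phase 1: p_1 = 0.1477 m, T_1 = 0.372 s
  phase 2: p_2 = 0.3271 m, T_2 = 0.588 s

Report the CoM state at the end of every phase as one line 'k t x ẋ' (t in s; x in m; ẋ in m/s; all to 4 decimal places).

1 0.3720 0.0902 -0.1296
2 0.9600 -0.9558 -4.8050

phase 1: p=0.1477, T=0.372, ωT=1.417097, cosh=2.183772, sinh=1.941355; start (x,ẋ)=(0.088300, 0.141800) → end (x,ẋ)=(0.090248, -0.129628)
phase 2: p=0.3271, T=0.588, ωT=2.239927, cosh=4.749557, sinh=4.643091; start (x,ẋ)=(0.090248, -0.129628) → end (x,ẋ)=(-0.955837, -4.804961)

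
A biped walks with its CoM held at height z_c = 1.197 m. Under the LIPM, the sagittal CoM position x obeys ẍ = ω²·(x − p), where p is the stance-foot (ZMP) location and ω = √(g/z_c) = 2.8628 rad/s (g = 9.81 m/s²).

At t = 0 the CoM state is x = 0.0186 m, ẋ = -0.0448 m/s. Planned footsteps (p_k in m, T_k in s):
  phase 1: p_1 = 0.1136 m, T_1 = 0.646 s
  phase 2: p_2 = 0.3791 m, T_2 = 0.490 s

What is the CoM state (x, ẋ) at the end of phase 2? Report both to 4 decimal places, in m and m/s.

phase 1: p=0.1136, T=0.646, ωT=1.849369, cosh=3.256571, sinh=3.099235; start (x,ẋ)=(0.018600, -0.044800) → end (x,ẋ)=(-0.244274, -0.988781)
phase 2: p=0.3791, T=0.490, ωT=1.402772, cosh=2.156185, sinh=1.910271; start (x,ẋ)=(-0.244274, -0.988781) → end (x,ẋ)=(-1.624798, -5.541057)

x = -1.6248, ẋ = -5.5411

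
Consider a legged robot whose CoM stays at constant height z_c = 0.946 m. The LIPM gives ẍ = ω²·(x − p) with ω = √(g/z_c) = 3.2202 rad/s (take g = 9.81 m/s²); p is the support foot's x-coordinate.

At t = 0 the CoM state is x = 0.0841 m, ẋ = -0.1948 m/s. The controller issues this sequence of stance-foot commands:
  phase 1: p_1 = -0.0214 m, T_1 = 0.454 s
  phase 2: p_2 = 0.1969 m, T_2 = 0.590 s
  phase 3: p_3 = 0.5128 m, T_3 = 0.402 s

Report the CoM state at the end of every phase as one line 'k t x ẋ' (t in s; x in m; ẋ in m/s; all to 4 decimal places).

1 0.4540 0.0949 0.2507
2 1.0440 0.1028 -0.2163
3 1.4460 -0.4048 -2.6523

phase 1: p=-0.0214, T=0.454, ωT=1.461971, cosh=2.273117, sinh=2.041338; start (x,ẋ)=(0.084100, -0.194800) → end (x,ẋ)=(0.094927, 0.250703)
phase 2: p=0.1969, T=0.590, ωT=1.899918, cosh=3.417464, sinh=3.267883; start (x,ẋ)=(0.094927, 0.250703) → end (x,ẋ)=(0.102826, -0.216320)
phase 3: p=0.5128, T=0.402, ωT=1.294520, cosh=1.961637, sinh=1.687608; start (x,ẋ)=(0.102826, -0.216320) → end (x,ẋ)=(-0.404788, -2.652320)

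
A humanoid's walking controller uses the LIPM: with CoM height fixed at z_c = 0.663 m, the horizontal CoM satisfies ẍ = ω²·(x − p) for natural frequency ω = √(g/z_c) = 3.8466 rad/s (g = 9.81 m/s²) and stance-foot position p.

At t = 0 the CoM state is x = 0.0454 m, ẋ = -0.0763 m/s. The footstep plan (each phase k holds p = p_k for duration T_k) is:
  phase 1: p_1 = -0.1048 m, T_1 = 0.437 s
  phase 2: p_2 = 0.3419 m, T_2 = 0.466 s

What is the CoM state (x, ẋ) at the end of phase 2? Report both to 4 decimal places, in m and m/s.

x = 1.0683, ẋ = 3.0599

phase 1: p=-0.1048, T=0.437, ωT=1.680964, cosh=2.778463, sinh=2.592269; start (x,ẋ)=(0.045400, -0.076300) → end (x,ẋ)=(0.261106, 1.285711)
phase 2: p=0.3419, T=0.466, ωT=1.792516, cosh=3.085540, sinh=2.918999; start (x,ẋ)=(0.261106, 1.285711) → end (x,ẋ)=(1.068270, 3.059935)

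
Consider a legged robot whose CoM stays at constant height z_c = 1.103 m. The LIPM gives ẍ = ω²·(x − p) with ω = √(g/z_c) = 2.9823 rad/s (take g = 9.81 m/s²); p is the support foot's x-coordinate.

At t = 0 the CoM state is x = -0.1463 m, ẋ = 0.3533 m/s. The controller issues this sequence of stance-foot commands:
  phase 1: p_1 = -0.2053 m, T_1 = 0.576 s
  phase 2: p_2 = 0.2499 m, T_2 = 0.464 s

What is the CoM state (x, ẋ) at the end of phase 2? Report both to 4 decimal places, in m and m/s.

phase 1: p=-0.2053, T=0.576, ωT=1.717805, cosh=2.875871, sinh=2.696412; start (x,ẋ)=(-0.146300, 0.353300) → end (x,ẋ)=(0.283808, 1.490494)
phase 2: p=0.2499, T=0.464, ωT=1.383787, cosh=2.120306, sinh=1.869678; start (x,ẋ)=(0.283808, 1.490494) → end (x,ẋ)=(1.256224, 3.349375)

x = 1.2562, ẋ = 3.3494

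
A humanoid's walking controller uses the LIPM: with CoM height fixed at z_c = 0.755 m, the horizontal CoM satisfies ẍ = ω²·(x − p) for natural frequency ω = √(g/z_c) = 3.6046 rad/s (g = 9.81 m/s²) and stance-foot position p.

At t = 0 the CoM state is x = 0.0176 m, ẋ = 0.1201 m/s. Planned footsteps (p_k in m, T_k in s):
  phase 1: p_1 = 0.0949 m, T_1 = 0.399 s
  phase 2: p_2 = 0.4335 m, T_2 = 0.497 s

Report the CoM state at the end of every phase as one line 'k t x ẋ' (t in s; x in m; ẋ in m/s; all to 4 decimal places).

1 0.3990 -0.0109 -0.2867
2 0.8960 -1.1682 -5.5542

phase 1: p=0.0949, T=0.399, ωT=1.438235, cosh=2.225300, sinh=1.987954; start (x,ẋ)=(0.017600, 0.120100) → end (x,ẋ)=(-0.010880, -0.286656)
phase 2: p=0.4335, T=0.497, ωT=1.791486, cosh=3.082536, sinh=2.915824; start (x,ẋ)=(-0.010880, -0.286656) → end (x,ẋ)=(-1.168199, -5.554231)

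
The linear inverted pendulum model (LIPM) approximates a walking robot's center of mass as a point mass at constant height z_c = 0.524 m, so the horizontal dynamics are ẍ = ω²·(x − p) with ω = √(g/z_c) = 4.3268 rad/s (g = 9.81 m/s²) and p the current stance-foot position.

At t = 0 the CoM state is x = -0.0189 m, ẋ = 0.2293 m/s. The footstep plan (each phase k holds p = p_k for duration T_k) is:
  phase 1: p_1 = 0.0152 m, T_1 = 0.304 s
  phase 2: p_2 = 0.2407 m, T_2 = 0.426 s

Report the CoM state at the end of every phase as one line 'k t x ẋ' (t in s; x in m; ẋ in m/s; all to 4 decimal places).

phase 1: p=0.0152, T=0.304, ωT=1.315347, cosh=1.997213, sinh=1.728832; start (x,ẋ)=(-0.018900, 0.229300) → end (x,ẋ)=(0.038715, 0.202882)
phase 2: p=0.2407, T=0.426, ωT=1.843217, cosh=3.237566, sinh=3.079259; start (x,ẋ)=(0.038715, 0.202882) → end (x,ẋ)=(-0.268854, -2.034270)

1 0.3040 0.0387 0.2029
2 0.7300 -0.2689 -2.0343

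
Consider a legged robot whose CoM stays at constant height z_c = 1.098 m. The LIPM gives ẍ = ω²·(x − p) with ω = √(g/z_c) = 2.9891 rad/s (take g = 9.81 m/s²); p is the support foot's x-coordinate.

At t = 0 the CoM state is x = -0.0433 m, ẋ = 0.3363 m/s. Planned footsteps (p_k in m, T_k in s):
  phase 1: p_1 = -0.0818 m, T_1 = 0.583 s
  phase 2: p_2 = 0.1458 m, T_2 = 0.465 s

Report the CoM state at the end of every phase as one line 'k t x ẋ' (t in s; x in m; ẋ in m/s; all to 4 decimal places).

phase 1: p=-0.0818, T=0.583, ωT=1.742645, cosh=2.943746, sinh=2.768689; start (x,ẋ)=(-0.043300, 0.336300) → end (x,ẋ)=(0.343036, 1.308603)
phase 2: p=0.1458, T=0.465, ωT=1.389932, cosh=2.131834, sinh=1.882741; start (x,ẋ)=(0.343036, 1.308603) → end (x,ẋ)=(1.390523, 3.899710)

1 0.5830 0.3430 1.3086
2 1.0480 1.3905 3.8997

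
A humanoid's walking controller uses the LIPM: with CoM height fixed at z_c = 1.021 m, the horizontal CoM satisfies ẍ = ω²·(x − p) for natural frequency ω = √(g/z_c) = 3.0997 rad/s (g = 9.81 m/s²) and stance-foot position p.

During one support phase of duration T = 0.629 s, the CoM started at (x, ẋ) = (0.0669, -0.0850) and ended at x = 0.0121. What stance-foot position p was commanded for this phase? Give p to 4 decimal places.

p = 0.0516

ωT = 3.0997·0.629 = 1.949711; cosh(ωT) = 3.584487, sinh(ωT) = 3.442172
x(T) = p + (x₀−p)·cosh(ωT) + (ẋ₀/ω)·sinh(ωT) ⇒ p·(1 − cosh) = x(T) − x₀·cosh − (ẋ₀/ω)·sinh
numerator   = 0.0121 − (0.0669)·3.584487 − (-0.0850/3.0997)·3.442172 = -0.133311
denominator = 1 − 3.584487 = -2.584487
p = -0.133311 / -2.584487 = 0.0516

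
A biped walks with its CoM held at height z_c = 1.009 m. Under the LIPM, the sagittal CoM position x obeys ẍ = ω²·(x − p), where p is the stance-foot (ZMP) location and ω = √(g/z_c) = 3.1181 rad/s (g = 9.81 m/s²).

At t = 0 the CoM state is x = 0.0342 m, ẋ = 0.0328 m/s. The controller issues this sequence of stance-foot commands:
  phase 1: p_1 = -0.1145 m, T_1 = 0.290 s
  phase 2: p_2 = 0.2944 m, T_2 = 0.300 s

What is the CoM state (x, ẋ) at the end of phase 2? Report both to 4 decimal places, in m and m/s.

phase 1: p=-0.1145, T=0.290, ωT=0.904249, cosh=1.437461, sinh=1.032615; start (x,ẋ)=(0.034200, 0.032800) → end (x,ẋ)=(0.110113, 0.525933)
phase 2: p=0.2944, T=0.300, ωT=0.935430, cosh=1.470363, sinh=1.077946; start (x,ẋ)=(0.110113, 0.525933) → end (x,ẋ)=(0.205249, 0.153896)

x = 0.2052, ẋ = 0.1539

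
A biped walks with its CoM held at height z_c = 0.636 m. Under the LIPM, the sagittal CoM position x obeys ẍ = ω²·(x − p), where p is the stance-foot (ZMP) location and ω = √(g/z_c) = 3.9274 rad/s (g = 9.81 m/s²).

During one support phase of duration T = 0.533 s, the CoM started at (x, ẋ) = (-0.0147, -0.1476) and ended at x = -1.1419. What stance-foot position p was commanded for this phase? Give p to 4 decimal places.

p = 0.2987

ωT = 3.9274·0.533 = 2.093304; cosh(ωT) = 4.117476, sinh(ωT) = 3.994197
x(T) = p + (x₀−p)·cosh(ωT) + (ẋ₀/ω)·sinh(ωT) ⇒ p·(1 − cosh) = x(T) − x₀·cosh − (ẋ₀/ω)·sinh
numerator   = -1.1419 − (-0.0147)·4.117476 − (-0.1476/3.9274)·3.994197 = -0.931263
denominator = 1 − 4.117476 = -3.117476
p = -0.931263 / -3.117476 = 0.2987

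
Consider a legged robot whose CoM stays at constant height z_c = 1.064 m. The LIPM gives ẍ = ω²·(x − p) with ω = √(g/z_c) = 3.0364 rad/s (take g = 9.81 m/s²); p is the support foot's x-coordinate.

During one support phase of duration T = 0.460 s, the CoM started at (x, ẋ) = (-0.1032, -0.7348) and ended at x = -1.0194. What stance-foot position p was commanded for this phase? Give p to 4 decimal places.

ωT = 3.0364·0.460 = 1.396744; cosh(ωT) = 2.144709, sinh(ωT) = 1.897308
x(T) = p + (x₀−p)·cosh(ωT) + (ẋ₀/ω)·sinh(ωT) ⇒ p·(1 − cosh) = x(T) − x₀·cosh − (ẋ₀/ω)·sinh
numerator   = -1.0194 − (-0.1032)·2.144709 − (-0.7348/3.0364)·1.897308 = -0.338923
denominator = 1 − 2.144709 = -1.144709
p = -0.338923 / -1.144709 = 0.2961

p = 0.2961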